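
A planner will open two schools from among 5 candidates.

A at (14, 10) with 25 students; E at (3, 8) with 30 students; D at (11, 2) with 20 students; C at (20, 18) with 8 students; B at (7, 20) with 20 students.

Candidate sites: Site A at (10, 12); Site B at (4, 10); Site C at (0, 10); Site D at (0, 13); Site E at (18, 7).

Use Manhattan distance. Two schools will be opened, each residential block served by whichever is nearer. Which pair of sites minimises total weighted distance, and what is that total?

{Site A, Site B}, total 808

Evaluate every pair (each demand assigned to the nearer of the two):
  {Site A, Site B}: total = 808
  {Site A, Site C}: total = 868
  {Site B, Site E}: total = 869
  {Site A, Site D}: total = 958
  {Site C, Site E}: total = 1009
  {Site A, Site E}: total = 1024
  {Site D, Site E}: total = 1039
  {Site B, Site C}: total = 1092
  {Site B, Site D}: total = 1092
  {Site C, Site D}: total = 1360
Best pair: {Site A, Site B} with total 808.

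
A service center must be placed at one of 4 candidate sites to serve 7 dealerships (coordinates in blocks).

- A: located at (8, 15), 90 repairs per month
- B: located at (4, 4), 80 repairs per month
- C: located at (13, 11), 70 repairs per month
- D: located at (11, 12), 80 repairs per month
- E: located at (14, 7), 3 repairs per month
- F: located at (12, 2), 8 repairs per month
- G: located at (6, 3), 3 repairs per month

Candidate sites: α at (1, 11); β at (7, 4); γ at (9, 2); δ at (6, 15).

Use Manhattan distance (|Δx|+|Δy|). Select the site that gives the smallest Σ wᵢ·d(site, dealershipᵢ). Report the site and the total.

Total weighted distance at each candidate:
  α (1, 11): total = 3760
  β (7, 4): total = 3282
  γ (9, 2): total = 3756
  δ (6, 15): total = 2866
Minimum is at δ with total 2866 blocks.

δ, total 2866 blocks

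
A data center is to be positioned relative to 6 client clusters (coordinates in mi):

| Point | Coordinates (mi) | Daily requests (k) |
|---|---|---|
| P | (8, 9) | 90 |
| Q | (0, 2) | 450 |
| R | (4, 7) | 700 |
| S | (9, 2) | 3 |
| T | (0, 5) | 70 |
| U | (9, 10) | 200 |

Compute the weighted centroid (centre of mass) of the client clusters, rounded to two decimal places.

(3.53, 5.93)

The minimiser of Σwᵢ‖p−pᵢ‖² is the weighted centroid p* = (Σwᵢpᵢ)/(Σwᵢ).
Σwᵢ = 1513.
Σwᵢxᵢ = 90·8 + 450·0 + 700·4 + 3·9 + 70·0 + 200·9 = 5347.
Σwᵢyᵢ = 90·9 + 450·2 + 700·7 + 3·2 + 70·5 + 200·10 = 8966.
x* = 5347/1513 = 3.53, y* = 8966/1513 = 5.93.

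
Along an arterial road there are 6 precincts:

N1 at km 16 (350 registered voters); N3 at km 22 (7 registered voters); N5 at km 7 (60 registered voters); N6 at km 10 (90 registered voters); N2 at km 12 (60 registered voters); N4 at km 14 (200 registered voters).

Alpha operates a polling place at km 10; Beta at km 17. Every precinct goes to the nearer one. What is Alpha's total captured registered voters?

The indifferent point is the midpoint (10+17)/2 = 13.5; precincts left of it (closer to Alpha at 10) go to Alpha, those right go to Beta.
  N5 at 7 (w=60) → Alpha
  N6 at 10 (w=90) → Alpha
  N2 at 12 (w=60) → Alpha
  N4 at 14 (w=200) → Beta
  N1 at 16 (w=350) → Beta
  N3 at 22 (w=7) → Beta
Alpha captures 210; Beta captures 557.

210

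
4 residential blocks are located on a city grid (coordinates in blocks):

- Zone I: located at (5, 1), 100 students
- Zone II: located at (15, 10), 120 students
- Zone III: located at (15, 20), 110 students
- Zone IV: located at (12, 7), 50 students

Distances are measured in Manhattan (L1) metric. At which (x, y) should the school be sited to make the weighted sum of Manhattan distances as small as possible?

Manhattan distance separates: Σwᵢ(|x−xᵢ|+|y−yᵢ|) = Σwᵢ|x−xᵢ| + Σwᵢ|y−yᵢ|, so x and y are optimised independently as 1-D weighted medians.
Total weight W = 380; half = 190.
x-coordinate, sorted with cumulative weight:
  x=5 (Zone I, w=100) cum 100
  x=12 (Zone IV, w=50) cum 150
  x=15 (Zone II, w=120) cum 270  ← median
  x=15 (Zone III, w=110) cum 380
⇒ x* = 15
y-coordinate, sorted with cumulative weight:
  y=1 (Zone I, w=100) cum 100
  y=7 (Zone IV, w=50) cum 150
  y=10 (Zone II, w=120) cum 270  ← median
  y=20 (Zone III, w=110) cum 380
⇒ y* = 10

(15, 10)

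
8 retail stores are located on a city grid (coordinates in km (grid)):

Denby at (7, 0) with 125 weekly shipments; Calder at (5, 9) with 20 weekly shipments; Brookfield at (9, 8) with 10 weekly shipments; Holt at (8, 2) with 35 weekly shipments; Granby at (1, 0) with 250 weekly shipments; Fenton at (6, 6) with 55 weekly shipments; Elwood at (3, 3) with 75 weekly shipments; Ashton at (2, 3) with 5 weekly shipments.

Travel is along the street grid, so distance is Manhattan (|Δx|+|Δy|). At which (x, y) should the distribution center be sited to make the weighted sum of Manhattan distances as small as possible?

Manhattan distance separates: Σwᵢ(|x−xᵢ|+|y−yᵢ|) = Σwᵢ|x−xᵢ| + Σwᵢ|y−yᵢ|, so x and y are optimised independently as 1-D weighted medians.
Total weight W = 575; half = 287.5.
x-coordinate, sorted with cumulative weight:
  x=1 (Granby, w=250) cum 250
  x=2 (Ashton, w=5) cum 255
  x=3 (Elwood, w=75) cum 330  ← median
  x=5 (Calder, w=20) cum 350
  x=6 (Fenton, w=55) cum 405
  x=7 (Denby, w=125) cum 530
  x=8 (Holt, w=35) cum 565
  x=9 (Brookfield, w=10) cum 575
⇒ x* = 3
y-coordinate, sorted with cumulative weight:
  y=0 (Denby, w=125) cum 125
  y=0 (Granby, w=250) cum 375  ← median
  y=2 (Holt, w=35) cum 410
  y=3 (Elwood, w=75) cum 485
  y=3 (Ashton, w=5) cum 490
  y=6 (Fenton, w=55) cum 545
  y=8 (Brookfield, w=10) cum 555
  y=9 (Calder, w=20) cum 575
⇒ y* = 0

(3, 0)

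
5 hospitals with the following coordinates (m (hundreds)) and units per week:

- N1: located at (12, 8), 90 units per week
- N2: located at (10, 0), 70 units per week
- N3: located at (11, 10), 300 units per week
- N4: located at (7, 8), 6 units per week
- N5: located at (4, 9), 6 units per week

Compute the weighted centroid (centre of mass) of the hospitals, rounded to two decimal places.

The minimiser of Σwᵢ‖p−pᵢ‖² is the weighted centroid p* = (Σwᵢpᵢ)/(Σwᵢ).
Σwᵢ = 472.
Σwᵢxᵢ = 90·12 + 70·10 + 300·11 + 6·7 + 6·4 = 5146.
Σwᵢyᵢ = 90·8 + 70·0 + 300·10 + 6·8 + 6·9 = 3822.
x* = 5146/472 = 10.90, y* = 3822/472 = 8.10.

(10.90, 8.10)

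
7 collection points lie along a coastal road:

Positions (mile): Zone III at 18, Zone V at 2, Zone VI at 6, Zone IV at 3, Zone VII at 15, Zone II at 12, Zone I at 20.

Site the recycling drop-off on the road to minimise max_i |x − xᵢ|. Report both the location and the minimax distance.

The 1-center on a line is the midpoint of the two extreme points: leftmost at 2, rightmost at 20.
Optimal location = (2 + 20)/2 = 11; maximum distance = (20 − 2)/2 = 9.

location 11, max distance 9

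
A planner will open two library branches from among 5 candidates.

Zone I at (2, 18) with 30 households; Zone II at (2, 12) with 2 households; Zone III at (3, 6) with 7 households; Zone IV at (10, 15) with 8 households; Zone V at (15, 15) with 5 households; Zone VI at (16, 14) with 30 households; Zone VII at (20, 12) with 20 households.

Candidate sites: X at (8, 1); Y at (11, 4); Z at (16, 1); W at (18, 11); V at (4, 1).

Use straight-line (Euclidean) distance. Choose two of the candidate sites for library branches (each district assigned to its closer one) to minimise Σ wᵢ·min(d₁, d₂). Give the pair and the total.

{W, V}, total 821.0

Evaluate every pair (each demand assigned to the nearer of the two):
  {W, V}: total = 821.0
  {Y, W}: total = 830.5
  {X, W}: total = 847.9
  {Z, W}: total = 902.9
  {Y, V}: total = 1280.5
  {X, Y}: total = 1296.0
  {Y, Z}: total = 1297.5
  {Z, V}: total = 1387.7
  {X, Z}: total = 1422.8
  {X, V}: total = 1546.5
Best pair: {W, V} with total 821.0.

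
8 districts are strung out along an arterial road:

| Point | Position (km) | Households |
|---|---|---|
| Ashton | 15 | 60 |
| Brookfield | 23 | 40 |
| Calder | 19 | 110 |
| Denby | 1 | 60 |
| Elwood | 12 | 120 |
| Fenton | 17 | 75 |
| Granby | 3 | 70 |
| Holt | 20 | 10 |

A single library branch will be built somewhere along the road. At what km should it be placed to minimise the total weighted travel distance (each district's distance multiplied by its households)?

x = 15

For a sum of weighted absolute distances on a line, the optimum is the weighted median (not the mean). Total weight W = 545; half-weight = 272.5.
Sort by position and accumulate weight:
  km 1 (Denby, w=60) → cum 60
  km 3 (Granby, w=70) → cum 130
  km 12 (Elwood, w=120) → cum 250
  km 15 (Ashton, w=60) → cum 310  ≥ 272.5 → median here
  km 17 (Fenton, w=75) → cum 385
  km 19 (Calder, w=110) → cum 495
  km 20 (Holt, w=10) → cum 505
  km 23 (Brookfield, w=40) → cum 545
Optimal location: km 15.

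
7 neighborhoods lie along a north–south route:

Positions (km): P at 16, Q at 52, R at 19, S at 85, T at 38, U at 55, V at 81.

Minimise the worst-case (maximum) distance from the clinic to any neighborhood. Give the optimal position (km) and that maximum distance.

The 1-center on a line is the midpoint of the two extreme points: leftmost at 16, rightmost at 85.
Optimal location = (16 + 85)/2 = 50.5; maximum distance = (85 − 16)/2 = 34.5.

location 50.5, max distance 34.5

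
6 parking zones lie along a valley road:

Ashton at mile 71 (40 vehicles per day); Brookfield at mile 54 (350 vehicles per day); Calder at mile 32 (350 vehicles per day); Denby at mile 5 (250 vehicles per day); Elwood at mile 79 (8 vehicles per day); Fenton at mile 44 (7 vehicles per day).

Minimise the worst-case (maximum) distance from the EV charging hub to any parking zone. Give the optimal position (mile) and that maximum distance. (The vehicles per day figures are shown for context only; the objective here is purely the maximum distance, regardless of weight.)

The 1-center on a line is the midpoint of the two extreme points: leftmost at 5, rightmost at 79.
Optimal location = (5 + 79)/2 = 42; maximum distance = (79 − 5)/2 = 37.

location 42, max distance 37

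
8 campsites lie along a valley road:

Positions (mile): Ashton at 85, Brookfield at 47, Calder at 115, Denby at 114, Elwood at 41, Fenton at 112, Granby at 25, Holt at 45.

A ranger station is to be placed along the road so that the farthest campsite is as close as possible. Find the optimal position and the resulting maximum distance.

location 70, max distance 45

The 1-center on a line is the midpoint of the two extreme points: leftmost at 25, rightmost at 115.
Optimal location = (25 + 115)/2 = 70; maximum distance = (115 − 25)/2 = 45.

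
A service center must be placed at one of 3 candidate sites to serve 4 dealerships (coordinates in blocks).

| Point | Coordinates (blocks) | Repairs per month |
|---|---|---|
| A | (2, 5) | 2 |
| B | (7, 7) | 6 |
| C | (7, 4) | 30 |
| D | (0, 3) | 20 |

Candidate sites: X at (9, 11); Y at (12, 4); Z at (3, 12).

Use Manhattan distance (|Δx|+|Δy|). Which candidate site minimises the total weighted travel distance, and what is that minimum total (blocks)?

Total weighted distance at each candidate:
  X (9, 11): total = 672
  Y (12, 4): total = 480
  Z (3, 12): total = 670
Minimum is at Y with total 480 blocks.

Y, total 480 blocks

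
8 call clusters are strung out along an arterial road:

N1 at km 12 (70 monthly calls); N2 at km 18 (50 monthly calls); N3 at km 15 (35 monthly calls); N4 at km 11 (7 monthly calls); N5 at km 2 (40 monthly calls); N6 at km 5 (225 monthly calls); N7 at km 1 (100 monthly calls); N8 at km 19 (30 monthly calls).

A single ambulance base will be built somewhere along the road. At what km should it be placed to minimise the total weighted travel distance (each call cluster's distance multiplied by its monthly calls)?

x = 5

For a sum of weighted absolute distances on a line, the optimum is the weighted median (not the mean). Total weight W = 557; half-weight = 278.5.
Sort by position and accumulate weight:
  km 1 (N7, w=100) → cum 100
  km 2 (N5, w=40) → cum 140
  km 5 (N6, w=225) → cum 365  ≥ 278.5 → median here
  km 11 (N4, w=7) → cum 372
  km 12 (N1, w=70) → cum 442
  km 15 (N3, w=35) → cum 477
  km 18 (N2, w=50) → cum 527
  km 19 (N8, w=30) → cum 557
Optimal location: km 5.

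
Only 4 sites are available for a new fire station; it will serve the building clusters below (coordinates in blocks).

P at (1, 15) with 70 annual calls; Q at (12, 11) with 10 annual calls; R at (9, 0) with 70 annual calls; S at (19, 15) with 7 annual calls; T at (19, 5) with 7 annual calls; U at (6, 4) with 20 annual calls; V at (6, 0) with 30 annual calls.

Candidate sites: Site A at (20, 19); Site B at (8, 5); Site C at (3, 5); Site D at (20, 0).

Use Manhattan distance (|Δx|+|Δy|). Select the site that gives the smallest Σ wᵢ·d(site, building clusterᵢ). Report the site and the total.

Site B, total 2204 blocks

Total weighted distance at each candidate:
  Site A (20, 19): total = 5580
  Site B (8, 5): total = 2204
  Site C (3, 5): total = 2374
  Site D (20, 0): total = 4274
Minimum is at Site B with total 2204 blocks.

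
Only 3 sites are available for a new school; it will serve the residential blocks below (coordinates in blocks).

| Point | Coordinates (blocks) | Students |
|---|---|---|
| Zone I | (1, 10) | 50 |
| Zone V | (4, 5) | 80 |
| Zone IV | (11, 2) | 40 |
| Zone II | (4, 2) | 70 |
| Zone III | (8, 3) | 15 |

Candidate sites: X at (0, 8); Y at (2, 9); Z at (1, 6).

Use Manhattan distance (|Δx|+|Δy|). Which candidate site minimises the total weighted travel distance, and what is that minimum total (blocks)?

Z, total 1720 blocks

Total weighted distance at each candidate:
  X (0, 8): total = 2285
  Y (2, 9): total = 2030
  Z (1, 6): total = 1720
Minimum is at Z with total 1720 blocks.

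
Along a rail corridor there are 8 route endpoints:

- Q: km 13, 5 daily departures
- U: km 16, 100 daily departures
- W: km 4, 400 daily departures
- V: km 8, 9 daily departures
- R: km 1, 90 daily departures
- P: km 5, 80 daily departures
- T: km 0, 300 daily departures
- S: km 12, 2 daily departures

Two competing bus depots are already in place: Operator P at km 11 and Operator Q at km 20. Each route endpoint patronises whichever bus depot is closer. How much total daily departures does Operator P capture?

886

The indifferent point is the midpoint (11+20)/2 = 15.5; route endpoints left of it (closer to Operator P at 11) go to Operator P, those right go to Operator Q.
  T at 0 (w=300) → Operator P
  R at 1 (w=90) → Operator P
  W at 4 (w=400) → Operator P
  P at 5 (w=80) → Operator P
  V at 8 (w=9) → Operator P
  S at 12 (w=2) → Operator P
  Q at 13 (w=5) → Operator P
  U at 16 (w=100) → Operator Q
Operator P captures 886; Operator Q captures 100.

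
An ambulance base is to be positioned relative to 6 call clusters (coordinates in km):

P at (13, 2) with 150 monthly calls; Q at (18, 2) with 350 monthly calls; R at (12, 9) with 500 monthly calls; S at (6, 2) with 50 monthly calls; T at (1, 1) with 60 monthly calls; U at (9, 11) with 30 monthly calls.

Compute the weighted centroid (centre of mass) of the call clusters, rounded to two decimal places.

The minimiser of Σwᵢ‖p−pᵢ‖² is the weighted centroid p* = (Σwᵢpᵢ)/(Σwᵢ).
Σwᵢ = 1140.
Σwᵢxᵢ = 150·13 + 350·18 + 500·12 + 50·6 + 60·1 + 30·9 = 14880.
Σwᵢyᵢ = 150·2 + 350·2 + 500·9 + 50·2 + 60·1 + 30·11 = 5990.
x* = 14880/1140 = 13.05, y* = 5990/1140 = 5.25.

(13.05, 5.25)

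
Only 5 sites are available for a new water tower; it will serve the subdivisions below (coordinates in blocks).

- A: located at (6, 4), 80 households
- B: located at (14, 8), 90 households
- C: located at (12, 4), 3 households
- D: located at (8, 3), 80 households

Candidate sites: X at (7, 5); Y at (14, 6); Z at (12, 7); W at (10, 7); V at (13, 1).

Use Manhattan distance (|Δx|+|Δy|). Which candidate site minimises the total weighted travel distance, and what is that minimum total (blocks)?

X, total 1318 blocks

Total weighted distance at each candidate:
  X (7, 5): total = 1318
  Y (14, 6): total = 1712
  Z (12, 7): total = 1639
  W (10, 7): total = 1505
  V (13, 1): total = 2092
Minimum is at X with total 1318 blocks.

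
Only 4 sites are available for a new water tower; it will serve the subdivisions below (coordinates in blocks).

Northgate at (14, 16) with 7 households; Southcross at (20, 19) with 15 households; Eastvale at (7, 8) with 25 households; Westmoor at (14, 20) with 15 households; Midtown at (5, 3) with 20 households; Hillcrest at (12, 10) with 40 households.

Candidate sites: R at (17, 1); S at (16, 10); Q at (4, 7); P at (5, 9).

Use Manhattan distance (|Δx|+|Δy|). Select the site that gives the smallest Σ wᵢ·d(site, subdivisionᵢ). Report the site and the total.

Total weighted distance at each candidate:
  R (17, 1): total = 2036
  S (16, 10): total = 1226
  Q (4, 7): total = 1538
  P (5, 9): total = 1302
Minimum is at S with total 1226 blocks.

S, total 1226 blocks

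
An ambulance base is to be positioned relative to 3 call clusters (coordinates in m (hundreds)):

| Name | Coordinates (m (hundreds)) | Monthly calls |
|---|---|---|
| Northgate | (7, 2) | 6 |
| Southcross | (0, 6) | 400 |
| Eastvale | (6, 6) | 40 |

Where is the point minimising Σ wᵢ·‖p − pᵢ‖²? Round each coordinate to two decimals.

(0.63, 5.95)

The minimiser of Σwᵢ‖p−pᵢ‖² is the weighted centroid p* = (Σwᵢpᵢ)/(Σwᵢ).
Σwᵢ = 446.
Σwᵢxᵢ = 6·7 + 400·0 + 40·6 = 282.
Σwᵢyᵢ = 6·2 + 400·6 + 40·6 = 2652.
x* = 282/446 = 0.63, y* = 2652/446 = 5.95.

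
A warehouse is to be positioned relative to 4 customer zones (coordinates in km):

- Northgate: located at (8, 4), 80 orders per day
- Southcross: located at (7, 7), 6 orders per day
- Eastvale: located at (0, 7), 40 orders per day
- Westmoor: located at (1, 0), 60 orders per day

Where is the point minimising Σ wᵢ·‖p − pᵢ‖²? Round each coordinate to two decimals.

(3.99, 3.45)

The minimiser of Σwᵢ‖p−pᵢ‖² is the weighted centroid p* = (Σwᵢpᵢ)/(Σwᵢ).
Σwᵢ = 186.
Σwᵢxᵢ = 80·8 + 6·7 + 40·0 + 60·1 = 742.
Σwᵢyᵢ = 80·4 + 6·7 + 40·7 + 60·0 = 642.
x* = 742/186 = 3.99, y* = 642/186 = 3.45.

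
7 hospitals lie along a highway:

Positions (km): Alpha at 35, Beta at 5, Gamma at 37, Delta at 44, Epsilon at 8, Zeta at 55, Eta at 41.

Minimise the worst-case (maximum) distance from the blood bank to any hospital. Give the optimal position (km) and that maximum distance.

The 1-center on a line is the midpoint of the two extreme points: leftmost at 5, rightmost at 55.
Optimal location = (5 + 55)/2 = 30; maximum distance = (55 − 5)/2 = 25.

location 30, max distance 25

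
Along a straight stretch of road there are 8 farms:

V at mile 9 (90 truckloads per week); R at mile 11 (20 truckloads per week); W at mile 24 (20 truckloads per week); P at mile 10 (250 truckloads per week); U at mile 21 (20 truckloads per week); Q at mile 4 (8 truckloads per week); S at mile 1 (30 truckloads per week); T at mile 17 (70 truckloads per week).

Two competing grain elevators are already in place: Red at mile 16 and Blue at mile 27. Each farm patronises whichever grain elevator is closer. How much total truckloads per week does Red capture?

488

The indifferent point is the midpoint (16+27)/2 = 21.5; farms left of it (closer to Red at 16) go to Red, those right go to Blue.
  S at 1 (w=30) → Red
  Q at 4 (w=8) → Red
  V at 9 (w=90) → Red
  P at 10 (w=250) → Red
  R at 11 (w=20) → Red
  T at 17 (w=70) → Red
  U at 21 (w=20) → Red
  W at 24 (w=20) → Blue
Red captures 488; Blue captures 20.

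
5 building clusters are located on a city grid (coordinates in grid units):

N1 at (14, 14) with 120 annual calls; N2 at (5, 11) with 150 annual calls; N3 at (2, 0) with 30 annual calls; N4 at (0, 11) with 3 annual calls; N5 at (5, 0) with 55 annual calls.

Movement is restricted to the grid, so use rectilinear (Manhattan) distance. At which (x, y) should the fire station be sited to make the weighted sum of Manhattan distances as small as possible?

(5, 11)

Manhattan distance separates: Σwᵢ(|x−xᵢ|+|y−yᵢ|) = Σwᵢ|x−xᵢ| + Σwᵢ|y−yᵢ|, so x and y are optimised independently as 1-D weighted medians.
Total weight W = 358; half = 179.
x-coordinate, sorted with cumulative weight:
  x=0 (N4, w=3) cum 3
  x=2 (N3, w=30) cum 33
  x=5 (N2, w=150) cum 183  ← median
  x=5 (N5, w=55) cum 238
  x=14 (N1, w=120) cum 358
⇒ x* = 5
y-coordinate, sorted with cumulative weight:
  y=0 (N3, w=30) cum 30
  y=0 (N5, w=55) cum 85
  y=11 (N2, w=150) cum 235  ← median
  y=11 (N4, w=3) cum 238
  y=14 (N1, w=120) cum 358
⇒ y* = 11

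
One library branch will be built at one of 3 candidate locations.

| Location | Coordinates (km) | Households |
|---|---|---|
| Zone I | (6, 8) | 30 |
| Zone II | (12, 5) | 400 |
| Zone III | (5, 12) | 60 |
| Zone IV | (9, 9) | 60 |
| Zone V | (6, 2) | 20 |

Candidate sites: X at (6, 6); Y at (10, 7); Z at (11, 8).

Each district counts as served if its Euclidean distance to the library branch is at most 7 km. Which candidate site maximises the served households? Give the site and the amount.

X, covering 570

Coverage radius r = 7 km; a point is covered iff (Δx)²+(Δy)² ≤ 7² = 49.
  X (6, 6): covers {Zone I, Zone II, Zone III, Zone IV, Zone V} → 570
  Y (10, 7): covers {Zone I, Zone II, Zone IV, Zone V} → 510
  Z (11, 8): covers {Zone I, Zone II, Zone IV} → 490
Maximum coverage at X: 570 households.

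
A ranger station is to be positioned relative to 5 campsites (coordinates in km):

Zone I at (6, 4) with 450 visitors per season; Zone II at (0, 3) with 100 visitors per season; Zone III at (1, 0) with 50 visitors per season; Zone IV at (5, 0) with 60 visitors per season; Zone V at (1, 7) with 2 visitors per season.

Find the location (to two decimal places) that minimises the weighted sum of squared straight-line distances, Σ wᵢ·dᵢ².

The minimiser of Σwᵢ‖p−pᵢ‖² is the weighted centroid p* = (Σwᵢpᵢ)/(Σwᵢ).
Σwᵢ = 662.
Σwᵢxᵢ = 450·6 + 100·0 + 50·1 + 60·5 + 2·1 = 3052.
Σwᵢyᵢ = 450·4 + 100·3 + 50·0 + 60·0 + 2·7 = 2114.
x* = 3052/662 = 4.61, y* = 2114/662 = 3.19.

(4.61, 3.19)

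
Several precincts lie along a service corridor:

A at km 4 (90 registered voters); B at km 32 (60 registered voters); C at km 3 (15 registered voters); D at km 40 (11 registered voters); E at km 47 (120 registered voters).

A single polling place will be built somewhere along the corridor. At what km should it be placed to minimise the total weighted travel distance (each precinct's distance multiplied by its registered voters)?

For a sum of weighted absolute distances on a line, the optimum is the weighted median (not the mean). Total weight W = 296; half-weight = 148.
Sort by position and accumulate weight:
  km 3 (C, w=15) → cum 15
  km 4 (A, w=90) → cum 105
  km 32 (B, w=60) → cum 165  ≥ 148 → median here
  km 40 (D, w=11) → cum 176
  km 47 (E, w=120) → cum 296
Optimal location: km 32.

x = 32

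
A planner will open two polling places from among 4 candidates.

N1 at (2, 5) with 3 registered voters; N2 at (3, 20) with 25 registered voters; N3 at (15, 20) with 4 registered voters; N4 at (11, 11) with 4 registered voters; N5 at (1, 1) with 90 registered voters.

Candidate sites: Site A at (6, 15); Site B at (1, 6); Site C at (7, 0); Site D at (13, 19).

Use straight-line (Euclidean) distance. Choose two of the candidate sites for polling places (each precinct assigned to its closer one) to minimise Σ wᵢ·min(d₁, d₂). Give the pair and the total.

{Site A, Site B}, total 666.8

Evaluate every pair (each demand assigned to the nearer of the two):
  {Site A, Site B}: total = 666.8
  {Site B, Site D}: total = 747.4
  {Site A, Site C}: total = 781.2
  {Site C, Site D}: total = 861.8
  {Site B, Site C}: total = 931.7
  {Site A, Site D}: total = 1550.6
Best pair: {Site A, Site B} with total 666.8.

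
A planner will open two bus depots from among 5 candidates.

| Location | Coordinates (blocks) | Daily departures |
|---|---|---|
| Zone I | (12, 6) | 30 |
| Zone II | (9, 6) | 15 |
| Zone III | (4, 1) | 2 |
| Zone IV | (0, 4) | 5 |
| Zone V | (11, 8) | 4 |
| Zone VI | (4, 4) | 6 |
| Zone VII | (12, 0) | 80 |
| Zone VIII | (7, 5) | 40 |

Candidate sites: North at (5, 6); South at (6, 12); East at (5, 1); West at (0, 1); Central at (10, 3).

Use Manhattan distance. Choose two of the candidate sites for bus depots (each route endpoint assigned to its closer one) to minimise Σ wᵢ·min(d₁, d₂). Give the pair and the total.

Evaluate every pair (each demand assigned to the nearer of the two):
  {North, Central}: total = 819
  {West, Central}: total = 899
  {East, Central}: total = 900
  {South, Central}: total = 947
  {North, East}: total = 1117
  {East, West}: total = 1468
  {South, East}: total = 1477
  {North, West}: total = 1503
  {North, South}: total = 1527
  {South, West}: total = 1956
Best pair: {North, Central} with total 819.

{North, Central}, total 819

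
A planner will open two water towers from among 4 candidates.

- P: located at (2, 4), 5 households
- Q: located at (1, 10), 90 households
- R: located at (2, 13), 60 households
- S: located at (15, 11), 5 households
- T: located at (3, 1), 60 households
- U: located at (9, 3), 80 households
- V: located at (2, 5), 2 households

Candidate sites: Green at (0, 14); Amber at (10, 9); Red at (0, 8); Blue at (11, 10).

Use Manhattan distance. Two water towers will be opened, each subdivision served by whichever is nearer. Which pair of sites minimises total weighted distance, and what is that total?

Evaluate every pair (each demand assigned to the nearer of the two):
  {Amber, Red}: total = 1925
  {Red, Blue}: total = 2075
  {Green, Amber}: total = 2207
  {Green, Red}: total = 2300
  {Green, Blue}: total = 2417
  {Amber, Blue}: total = 3194
Best pair: {Amber, Red} with total 1925.

{Amber, Red}, total 1925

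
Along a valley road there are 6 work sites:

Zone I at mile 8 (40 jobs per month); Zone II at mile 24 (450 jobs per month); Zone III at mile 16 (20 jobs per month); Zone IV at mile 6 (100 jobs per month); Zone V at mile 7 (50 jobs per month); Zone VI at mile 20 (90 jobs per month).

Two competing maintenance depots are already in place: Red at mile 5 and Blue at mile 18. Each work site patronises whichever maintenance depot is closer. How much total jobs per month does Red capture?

190

The indifferent point is the midpoint (5+18)/2 = 11.5; work sites left of it (closer to Red at 5) go to Red, those right go to Blue.
  Zone IV at 6 (w=100) → Red
  Zone V at 7 (w=50) → Red
  Zone I at 8 (w=40) → Red
  Zone III at 16 (w=20) → Blue
  Zone VI at 20 (w=90) → Blue
  Zone II at 24 (w=450) → Blue
Red captures 190; Blue captures 560.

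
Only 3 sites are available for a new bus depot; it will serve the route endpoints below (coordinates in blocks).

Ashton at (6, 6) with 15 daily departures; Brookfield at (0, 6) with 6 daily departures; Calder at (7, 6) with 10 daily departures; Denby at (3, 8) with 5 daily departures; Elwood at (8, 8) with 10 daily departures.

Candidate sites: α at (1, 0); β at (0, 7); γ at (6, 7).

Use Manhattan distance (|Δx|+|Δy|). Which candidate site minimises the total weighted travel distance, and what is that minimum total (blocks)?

γ, total 127 blocks

Total weighted distance at each candidate:
  α (1, 0): total = 527
  β (0, 7): total = 301
  γ (6, 7): total = 127
Minimum is at γ with total 127 blocks.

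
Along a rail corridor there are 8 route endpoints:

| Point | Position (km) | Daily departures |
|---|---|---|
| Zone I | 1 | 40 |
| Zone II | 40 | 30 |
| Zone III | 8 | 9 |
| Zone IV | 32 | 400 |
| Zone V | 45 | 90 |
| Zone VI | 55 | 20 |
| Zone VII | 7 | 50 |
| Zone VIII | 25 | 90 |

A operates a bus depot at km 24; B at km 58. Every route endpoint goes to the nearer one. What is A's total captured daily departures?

619

The indifferent point is the midpoint (24+58)/2 = 41; route endpoints left of it (closer to A at 24) go to A, those right go to B.
  Zone I at 1 (w=40) → A
  Zone VII at 7 (w=50) → A
  Zone III at 8 (w=9) → A
  Zone VIII at 25 (w=90) → A
  Zone IV at 32 (w=400) → A
  Zone II at 40 (w=30) → A
  Zone V at 45 (w=90) → B
  Zone VI at 55 (w=20) → B
A captures 619; B captures 110.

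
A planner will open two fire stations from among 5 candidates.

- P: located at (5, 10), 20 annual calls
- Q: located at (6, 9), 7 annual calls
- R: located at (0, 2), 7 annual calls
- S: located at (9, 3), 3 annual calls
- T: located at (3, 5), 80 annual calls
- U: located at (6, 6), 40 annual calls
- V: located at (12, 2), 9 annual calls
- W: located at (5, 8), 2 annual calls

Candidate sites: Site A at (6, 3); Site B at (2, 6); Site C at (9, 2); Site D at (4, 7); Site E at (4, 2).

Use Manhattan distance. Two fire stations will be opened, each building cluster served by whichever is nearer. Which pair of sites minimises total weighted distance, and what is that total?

{Site C, Site D}, total 565

Evaluate every pair (each demand assigned to the nearer of the two):
  {Site C, Site D}: total = 565
  {Site B, Site D}: total = 578
  {Site A, Site B}: total = 586
  {Site D, Site E}: total = 590
  {Site B, Site C}: total = 591
  {Site A, Site D}: total = 593
  {Site B, Site E}: total = 637
  {Site A, Site E}: total = 754
  {Site A, Site C}: total = 813
  {Site C, Site E}: total = 875
Best pair: {Site C, Site D} with total 565.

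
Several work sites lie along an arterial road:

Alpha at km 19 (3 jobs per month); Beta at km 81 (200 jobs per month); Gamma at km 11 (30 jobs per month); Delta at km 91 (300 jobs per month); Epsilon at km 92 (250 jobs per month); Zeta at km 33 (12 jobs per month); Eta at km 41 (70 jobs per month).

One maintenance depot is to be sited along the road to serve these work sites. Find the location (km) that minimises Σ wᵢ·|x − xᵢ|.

x = 91

For a sum of weighted absolute distances on a line, the optimum is the weighted median (not the mean). Total weight W = 865; half-weight = 432.5.
Sort by position and accumulate weight:
  km 11 (Gamma, w=30) → cum 30
  km 19 (Alpha, w=3) → cum 33
  km 33 (Zeta, w=12) → cum 45
  km 41 (Eta, w=70) → cum 115
  km 81 (Beta, w=200) → cum 315
  km 91 (Delta, w=300) → cum 615  ≥ 432.5 → median here
  km 92 (Epsilon, w=250) → cum 865
Optimal location: km 91.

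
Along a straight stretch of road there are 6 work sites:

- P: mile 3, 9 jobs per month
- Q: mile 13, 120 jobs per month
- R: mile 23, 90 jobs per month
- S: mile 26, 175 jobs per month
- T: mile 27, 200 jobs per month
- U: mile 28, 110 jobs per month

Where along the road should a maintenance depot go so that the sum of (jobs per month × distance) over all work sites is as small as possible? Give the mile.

For a sum of weighted absolute distances on a line, the optimum is the weighted median (not the mean). Total weight W = 704; half-weight = 352.
Sort by position and accumulate weight:
  mile 3 (P, w=9) → cum 9
  mile 13 (Q, w=120) → cum 129
  mile 23 (R, w=90) → cum 219
  mile 26 (S, w=175) → cum 394  ≥ 352 → median here
  mile 27 (T, w=200) → cum 594
  mile 28 (U, w=110) → cum 704
Optimal location: mile 26.

x = 26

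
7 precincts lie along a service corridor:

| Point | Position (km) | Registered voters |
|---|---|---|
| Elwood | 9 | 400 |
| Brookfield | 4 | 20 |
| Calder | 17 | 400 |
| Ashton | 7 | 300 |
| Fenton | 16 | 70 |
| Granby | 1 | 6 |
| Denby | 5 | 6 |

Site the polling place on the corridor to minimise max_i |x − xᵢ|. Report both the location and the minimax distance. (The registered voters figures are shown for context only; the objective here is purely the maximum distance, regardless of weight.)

The 1-center on a line is the midpoint of the two extreme points: leftmost at 1, rightmost at 17.
Optimal location = (1 + 17)/2 = 9; maximum distance = (17 − 1)/2 = 8.

location 9, max distance 8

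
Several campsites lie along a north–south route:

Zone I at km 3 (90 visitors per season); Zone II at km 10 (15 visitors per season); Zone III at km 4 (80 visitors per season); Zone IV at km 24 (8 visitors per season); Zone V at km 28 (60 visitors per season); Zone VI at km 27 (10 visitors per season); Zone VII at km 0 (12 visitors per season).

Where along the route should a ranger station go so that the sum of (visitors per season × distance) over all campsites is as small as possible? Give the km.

x = 4

For a sum of weighted absolute distances on a line, the optimum is the weighted median (not the mean). Total weight W = 275; half-weight = 137.5.
Sort by position and accumulate weight:
  km 0 (Zone VII, w=12) → cum 12
  km 3 (Zone I, w=90) → cum 102
  km 4 (Zone III, w=80) → cum 182  ≥ 137.5 → median here
  km 10 (Zone II, w=15) → cum 197
  km 24 (Zone IV, w=8) → cum 205
  km 27 (Zone VI, w=10) → cum 215
  km 28 (Zone V, w=60) → cum 275
Optimal location: km 4.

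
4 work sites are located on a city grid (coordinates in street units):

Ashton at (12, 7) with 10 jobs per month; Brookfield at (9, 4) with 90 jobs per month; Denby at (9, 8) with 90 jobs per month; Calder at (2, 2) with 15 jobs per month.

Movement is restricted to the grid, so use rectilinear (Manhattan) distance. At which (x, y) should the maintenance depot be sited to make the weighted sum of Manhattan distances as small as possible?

Manhattan distance separates: Σwᵢ(|x−xᵢ|+|y−yᵢ|) = Σwᵢ|x−xᵢ| + Σwᵢ|y−yᵢ|, so x and y are optimised independently as 1-D weighted medians.
Total weight W = 205; half = 102.5.
x-coordinate, sorted with cumulative weight:
  x=2 (Calder, w=15) cum 15
  x=9 (Brookfield, w=90) cum 105  ← median
  x=9 (Denby, w=90) cum 195
  x=12 (Ashton, w=10) cum 205
⇒ x* = 9
y-coordinate, sorted with cumulative weight:
  y=2 (Calder, w=15) cum 15
  y=4 (Brookfield, w=90) cum 105  ← median
  y=7 (Ashton, w=10) cum 115
  y=8 (Denby, w=90) cum 205
⇒ y* = 4

(9, 4)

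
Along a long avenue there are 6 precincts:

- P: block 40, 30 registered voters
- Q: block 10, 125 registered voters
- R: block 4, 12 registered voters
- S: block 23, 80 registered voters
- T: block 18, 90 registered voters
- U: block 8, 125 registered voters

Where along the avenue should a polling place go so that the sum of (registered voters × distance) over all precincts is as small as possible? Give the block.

For a sum of weighted absolute distances on a line, the optimum is the weighted median (not the mean). Total weight W = 462; half-weight = 231.
Sort by position and accumulate weight:
  block 4 (R, w=12) → cum 12
  block 8 (U, w=125) → cum 137
  block 10 (Q, w=125) → cum 262  ≥ 231 → median here
  block 18 (T, w=90) → cum 352
  block 23 (S, w=80) → cum 432
  block 40 (P, w=30) → cum 462
Optimal location: block 10.

x = 10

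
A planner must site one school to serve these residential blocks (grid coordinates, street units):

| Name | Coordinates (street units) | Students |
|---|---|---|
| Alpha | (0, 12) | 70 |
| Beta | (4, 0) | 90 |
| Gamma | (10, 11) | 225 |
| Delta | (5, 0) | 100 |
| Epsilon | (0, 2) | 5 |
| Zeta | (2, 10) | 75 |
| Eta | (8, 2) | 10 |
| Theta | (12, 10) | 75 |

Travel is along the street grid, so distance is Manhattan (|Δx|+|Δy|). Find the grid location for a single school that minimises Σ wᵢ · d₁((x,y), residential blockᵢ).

Manhattan distance separates: Σwᵢ(|x−xᵢ|+|y−yᵢ|) = Σwᵢ|x−xᵢ| + Σwᵢ|y−yᵢ|, so x and y are optimised independently as 1-D weighted medians.
Total weight W = 650; half = 325.
x-coordinate, sorted with cumulative weight:
  x=0 (Alpha, w=70) cum 70
  x=0 (Epsilon, w=5) cum 75
  x=2 (Zeta, w=75) cum 150
  x=4 (Beta, w=90) cum 240
  x=5 (Delta, w=100) cum 340  ← median
  x=8 (Eta, w=10) cum 350
  x=10 (Gamma, w=225) cum 575
  x=12 (Theta, w=75) cum 650
⇒ x* = 5
y-coordinate, sorted with cumulative weight:
  y=0 (Beta, w=90) cum 90
  y=0 (Delta, w=100) cum 190
  y=2 (Epsilon, w=5) cum 195
  y=2 (Eta, w=10) cum 205
  y=10 (Zeta, w=75) cum 280
  y=10 (Theta, w=75) cum 355  ← median
  y=11 (Gamma, w=225) cum 580
  y=12 (Alpha, w=70) cum 650
⇒ y* = 10

(5, 10)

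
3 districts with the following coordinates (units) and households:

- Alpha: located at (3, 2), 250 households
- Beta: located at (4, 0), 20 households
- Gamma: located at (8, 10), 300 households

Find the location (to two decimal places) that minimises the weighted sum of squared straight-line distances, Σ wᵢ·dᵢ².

(5.67, 6.14)

The minimiser of Σwᵢ‖p−pᵢ‖² is the weighted centroid p* = (Σwᵢpᵢ)/(Σwᵢ).
Σwᵢ = 570.
Σwᵢxᵢ = 250·3 + 20·4 + 300·8 = 3230.
Σwᵢyᵢ = 250·2 + 20·0 + 300·10 = 3500.
x* = 3230/570 = 5.67, y* = 3500/570 = 6.14.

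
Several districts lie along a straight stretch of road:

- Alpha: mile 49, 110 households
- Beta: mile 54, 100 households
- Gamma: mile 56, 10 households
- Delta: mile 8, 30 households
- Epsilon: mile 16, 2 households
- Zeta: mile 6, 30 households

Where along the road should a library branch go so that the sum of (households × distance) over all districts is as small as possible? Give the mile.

x = 49

For a sum of weighted absolute distances on a line, the optimum is the weighted median (not the mean). Total weight W = 282; half-weight = 141.
Sort by position and accumulate weight:
  mile 6 (Zeta, w=30) → cum 30
  mile 8 (Delta, w=30) → cum 60
  mile 16 (Epsilon, w=2) → cum 62
  mile 49 (Alpha, w=110) → cum 172  ≥ 141 → median here
  mile 54 (Beta, w=100) → cum 272
  mile 56 (Gamma, w=10) → cum 282
Optimal location: mile 49.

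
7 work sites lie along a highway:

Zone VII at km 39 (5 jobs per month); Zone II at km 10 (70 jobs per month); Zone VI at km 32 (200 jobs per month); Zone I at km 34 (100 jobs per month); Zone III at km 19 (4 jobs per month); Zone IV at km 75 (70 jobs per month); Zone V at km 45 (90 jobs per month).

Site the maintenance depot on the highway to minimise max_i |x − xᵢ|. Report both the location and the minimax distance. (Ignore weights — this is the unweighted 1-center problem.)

location 42.5, max distance 32.5

The 1-center on a line is the midpoint of the two extreme points: leftmost at 10, rightmost at 75.
Optimal location = (10 + 75)/2 = 42.5; maximum distance = (75 − 10)/2 = 32.5.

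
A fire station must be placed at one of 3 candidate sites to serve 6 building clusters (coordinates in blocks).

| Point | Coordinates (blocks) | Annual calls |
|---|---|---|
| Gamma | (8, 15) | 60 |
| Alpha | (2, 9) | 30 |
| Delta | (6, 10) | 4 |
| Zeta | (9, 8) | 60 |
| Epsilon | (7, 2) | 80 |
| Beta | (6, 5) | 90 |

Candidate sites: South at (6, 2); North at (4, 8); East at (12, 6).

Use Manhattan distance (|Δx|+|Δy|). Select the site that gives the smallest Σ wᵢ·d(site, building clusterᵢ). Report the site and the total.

South, total 2152 blocks

Total weighted distance at each candidate:
  South (6, 2): total = 2152
  North (4, 8): total = 2236
  East (12, 6): total = 2860
Minimum is at South with total 2152 blocks.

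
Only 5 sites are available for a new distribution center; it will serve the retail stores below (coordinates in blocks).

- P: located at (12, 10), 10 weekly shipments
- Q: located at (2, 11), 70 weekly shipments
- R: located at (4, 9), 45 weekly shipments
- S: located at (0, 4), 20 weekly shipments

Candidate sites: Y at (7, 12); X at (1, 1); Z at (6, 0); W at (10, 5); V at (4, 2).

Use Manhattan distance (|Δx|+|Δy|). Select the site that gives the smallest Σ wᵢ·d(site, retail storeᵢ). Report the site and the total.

Total weighted distance at each candidate:
  Y (7, 12): total = 1060
  X (1, 1): total = 1545
  Z (6, 0): total = 1905
  W (10, 5): total = 1720
  V (4, 2): total = 1365
Minimum is at Y with total 1060 blocks.

Y, total 1060 blocks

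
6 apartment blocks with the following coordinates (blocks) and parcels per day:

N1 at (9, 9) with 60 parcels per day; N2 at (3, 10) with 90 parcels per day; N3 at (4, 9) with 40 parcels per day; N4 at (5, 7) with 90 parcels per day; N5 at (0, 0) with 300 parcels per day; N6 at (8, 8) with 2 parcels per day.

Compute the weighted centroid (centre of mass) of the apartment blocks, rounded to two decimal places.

The minimiser of Σwᵢ‖p−pᵢ‖² is the weighted centroid p* = (Σwᵢpᵢ)/(Σwᵢ).
Σwᵢ = 582.
Σwᵢxᵢ = 60·9 + 90·3 + 40·4 + 90·5 + 300·0 + 2·8 = 1436.
Σwᵢyᵢ = 60·9 + 90·10 + 40·9 + 90·7 + 300·0 + 2·8 = 2446.
x* = 1436/582 = 2.47, y* = 2446/582 = 4.20.

(2.47, 4.20)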